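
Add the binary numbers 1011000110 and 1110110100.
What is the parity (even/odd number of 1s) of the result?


1011000110 = 710
1110110100 = 948
Sum = 1658 = 11001111010
1s count = 7

odd parity (7 ones in 11001111010)


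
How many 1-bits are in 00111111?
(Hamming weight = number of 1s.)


Counting 1s in 00111111

6


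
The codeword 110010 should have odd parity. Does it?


Number of 1s: 3

Yes, parity is correct (3 ones)


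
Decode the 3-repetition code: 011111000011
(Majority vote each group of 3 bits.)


Groups: 011, 111, 000, 011
Majority votes: 1101

1101


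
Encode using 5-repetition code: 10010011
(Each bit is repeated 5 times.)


Each bit -> 5 copies

1111100000000001111100000000001111111111


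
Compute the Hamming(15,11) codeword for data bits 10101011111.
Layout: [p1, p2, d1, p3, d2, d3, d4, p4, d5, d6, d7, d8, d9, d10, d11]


Parity bits: p1=1, p2=1, p3=1, p4=0

111101001011111


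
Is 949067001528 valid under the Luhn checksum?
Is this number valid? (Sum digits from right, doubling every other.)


Luhn sum = 51
51 mod 10 = 1

Invalid (Luhn sum mod 10 = 1)


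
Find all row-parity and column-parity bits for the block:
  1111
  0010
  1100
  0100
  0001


Row parities: 01011
Column parities: 0100

Row P: 01011, Col P: 0100, Corner: 1


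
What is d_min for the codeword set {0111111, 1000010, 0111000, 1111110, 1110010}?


Comparing all pairs, minimum distance: 2
Can detect 1 errors, correct 0 errors

2


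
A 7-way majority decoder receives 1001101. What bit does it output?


Ones: 4 out of 7
Threshold: 4

1 (4/7 voted 1)


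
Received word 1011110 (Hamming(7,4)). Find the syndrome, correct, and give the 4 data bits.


Syndrome = 5: error at position 5

Data: 1010 (corrected bit 5)


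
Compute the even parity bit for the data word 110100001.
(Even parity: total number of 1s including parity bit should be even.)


Number of 1s in data: 4
Parity bit: 0

0


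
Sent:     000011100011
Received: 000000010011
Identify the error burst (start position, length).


XOR: 000011110000

Burst at position 4, length 4


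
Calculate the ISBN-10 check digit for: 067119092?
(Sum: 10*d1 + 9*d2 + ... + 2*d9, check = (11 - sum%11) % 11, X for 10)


Weighted sum: 199
199 mod 11 = 1

Check digit: X


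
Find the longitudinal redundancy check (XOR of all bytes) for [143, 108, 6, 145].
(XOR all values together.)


XOR chain: 143 ^ 108 ^ 6 ^ 145 = 116

116


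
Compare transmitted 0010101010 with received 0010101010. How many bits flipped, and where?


XOR: 0000000000

0 errors (received matches sent)


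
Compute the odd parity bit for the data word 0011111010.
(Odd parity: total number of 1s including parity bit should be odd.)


Number of 1s in data: 6
Parity bit: 1

1


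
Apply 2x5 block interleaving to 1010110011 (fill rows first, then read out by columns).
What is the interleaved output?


Matrix:
  10101
  10011
Read columns: 1100100111

1100100111


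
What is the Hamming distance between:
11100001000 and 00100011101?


XOR: 11000010101
Count of 1s: 5

5


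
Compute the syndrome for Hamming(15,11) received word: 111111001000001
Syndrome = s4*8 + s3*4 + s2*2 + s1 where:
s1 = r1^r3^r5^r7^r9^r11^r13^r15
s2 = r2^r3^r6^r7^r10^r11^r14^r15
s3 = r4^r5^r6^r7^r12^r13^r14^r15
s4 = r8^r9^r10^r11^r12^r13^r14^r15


s1=1, s2=0, s3=0, s4=0

Syndrome = 1 (error at position 1)


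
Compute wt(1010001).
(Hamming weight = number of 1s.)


Counting 1s in 1010001

3


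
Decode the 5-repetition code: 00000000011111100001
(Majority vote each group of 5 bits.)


Groups: 00000, 00001, 11111, 00001
Majority votes: 0010

0010


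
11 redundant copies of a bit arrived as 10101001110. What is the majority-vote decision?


Ones: 6 out of 11
Threshold: 6

1 (6/11 voted 1)


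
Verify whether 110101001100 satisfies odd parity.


Number of 1s: 6

No, parity error (6 ones)


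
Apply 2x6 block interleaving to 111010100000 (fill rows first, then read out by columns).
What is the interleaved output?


Matrix:
  111010
  100000
Read columns: 111010001000

111010001000


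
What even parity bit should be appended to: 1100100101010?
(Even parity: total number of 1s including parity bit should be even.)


Number of 1s in data: 6
Parity bit: 0

0


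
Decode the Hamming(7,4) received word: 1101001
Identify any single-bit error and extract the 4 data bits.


Syndrome = 0: no error detected

Data: 0001 (no errors)


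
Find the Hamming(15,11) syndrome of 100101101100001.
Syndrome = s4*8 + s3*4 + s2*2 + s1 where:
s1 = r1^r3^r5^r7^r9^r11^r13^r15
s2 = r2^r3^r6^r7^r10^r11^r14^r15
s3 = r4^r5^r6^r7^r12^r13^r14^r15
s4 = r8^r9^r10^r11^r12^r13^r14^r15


s1=0, s2=0, s3=0, s4=1

Syndrome = 8 (error at position 8)


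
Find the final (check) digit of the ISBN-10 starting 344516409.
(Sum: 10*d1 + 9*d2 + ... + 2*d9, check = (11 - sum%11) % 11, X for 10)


Weighted sum: 203
203 mod 11 = 5

Check digit: 6


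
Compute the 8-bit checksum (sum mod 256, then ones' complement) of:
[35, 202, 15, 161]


Sum = 413 mod 256 = 157
Complement = 98

98


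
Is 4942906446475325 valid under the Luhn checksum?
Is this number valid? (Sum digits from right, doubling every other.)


Luhn sum = 85
85 mod 10 = 5

Invalid (Luhn sum mod 10 = 5)


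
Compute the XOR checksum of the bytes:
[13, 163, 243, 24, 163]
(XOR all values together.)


XOR chain: 13 ^ 163 ^ 243 ^ 24 ^ 163 = 230

230


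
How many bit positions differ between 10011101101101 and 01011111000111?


XOR: 11000010101010
Count of 1s: 6

6


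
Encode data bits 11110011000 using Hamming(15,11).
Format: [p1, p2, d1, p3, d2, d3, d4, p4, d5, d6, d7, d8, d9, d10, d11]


Parity bits: p1=0, p2=0, p3=0, p4=0

001011100011000


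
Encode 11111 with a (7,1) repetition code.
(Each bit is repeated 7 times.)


Each bit -> 7 copies

11111111111111111111111111111111111


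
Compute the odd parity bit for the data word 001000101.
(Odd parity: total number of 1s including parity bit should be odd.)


Number of 1s in data: 3
Parity bit: 0

0


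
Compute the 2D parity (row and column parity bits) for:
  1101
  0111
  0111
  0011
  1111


Row parities: 11100
Column parities: 0001

Row P: 11100, Col P: 0001, Corner: 1


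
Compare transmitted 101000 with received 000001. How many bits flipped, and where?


XOR: 101001

3 error(s) at position(s): 0, 2, 5


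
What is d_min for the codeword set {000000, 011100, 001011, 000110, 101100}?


Comparing all pairs, minimum distance: 2
Can detect 1 errors, correct 0 errors

2


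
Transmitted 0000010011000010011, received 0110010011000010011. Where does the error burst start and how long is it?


XOR: 0110000000000000000

Burst at position 1, length 2


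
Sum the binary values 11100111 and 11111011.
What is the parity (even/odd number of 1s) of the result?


11100111 = 231
11111011 = 251
Sum = 482 = 111100010
1s count = 5

odd parity (5 ones in 111100010)


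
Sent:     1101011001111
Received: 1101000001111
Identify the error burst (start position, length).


XOR: 0000011000000

Burst at position 5, length 2


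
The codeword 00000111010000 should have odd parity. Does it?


Number of 1s: 4

No, parity error (4 ones)


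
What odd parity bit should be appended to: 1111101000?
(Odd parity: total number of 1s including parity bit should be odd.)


Number of 1s in data: 6
Parity bit: 1

1


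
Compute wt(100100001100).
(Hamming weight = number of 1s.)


Counting 1s in 100100001100

4


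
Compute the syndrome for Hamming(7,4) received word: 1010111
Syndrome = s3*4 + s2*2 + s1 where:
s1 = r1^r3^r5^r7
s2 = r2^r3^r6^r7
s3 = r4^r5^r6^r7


s1=0, s2=1, s3=1

Syndrome = 6 (error at position 6)


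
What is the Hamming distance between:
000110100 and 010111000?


XOR: 010001100
Count of 1s: 3

3


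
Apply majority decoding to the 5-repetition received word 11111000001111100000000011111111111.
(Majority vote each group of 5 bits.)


Groups: 11111, 00000, 11111, 00000, 00001, 11111, 11111
Majority votes: 1010011

1010011


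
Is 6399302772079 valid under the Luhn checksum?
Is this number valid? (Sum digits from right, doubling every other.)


Luhn sum = 65
65 mod 10 = 5

Invalid (Luhn sum mod 10 = 5)


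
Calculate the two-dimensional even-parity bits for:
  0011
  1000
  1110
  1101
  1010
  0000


Row parities: 011100
Column parities: 0010

Row P: 011100, Col P: 0010, Corner: 1


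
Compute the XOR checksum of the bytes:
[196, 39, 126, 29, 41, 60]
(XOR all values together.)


XOR chain: 196 ^ 39 ^ 126 ^ 29 ^ 41 ^ 60 = 149

149


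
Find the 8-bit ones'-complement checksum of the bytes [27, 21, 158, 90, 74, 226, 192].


Sum = 788 mod 256 = 20
Complement = 235

235


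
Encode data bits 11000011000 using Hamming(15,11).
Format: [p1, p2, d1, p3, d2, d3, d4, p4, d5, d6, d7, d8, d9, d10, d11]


Parity bits: p1=1, p2=0, p3=0, p4=0

101010000011000


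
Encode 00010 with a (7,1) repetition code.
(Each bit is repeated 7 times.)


Each bit -> 7 copies

00000000000000000000011111110000000


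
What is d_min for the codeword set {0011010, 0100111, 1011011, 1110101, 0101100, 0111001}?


Comparing all pairs, minimum distance: 2
Can detect 1 errors, correct 0 errors

2


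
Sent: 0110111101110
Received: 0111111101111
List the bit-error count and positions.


XOR: 0001000000001

2 error(s) at position(s): 3, 12


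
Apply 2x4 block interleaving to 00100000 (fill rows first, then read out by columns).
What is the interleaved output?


Matrix:
  0010
  0000
Read columns: 00001000

00001000


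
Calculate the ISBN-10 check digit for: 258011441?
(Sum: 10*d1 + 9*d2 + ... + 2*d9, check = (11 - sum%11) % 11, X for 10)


Weighted sum: 170
170 mod 11 = 5

Check digit: 6


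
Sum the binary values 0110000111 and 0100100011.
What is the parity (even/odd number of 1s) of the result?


0110000111 = 391
0100100011 = 291
Sum = 682 = 1010101010
1s count = 5

odd parity (5 ones in 1010101010)


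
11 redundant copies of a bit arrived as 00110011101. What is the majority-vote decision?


Ones: 6 out of 11
Threshold: 6

1 (6/11 voted 1)


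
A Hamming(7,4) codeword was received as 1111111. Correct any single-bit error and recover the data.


Syndrome = 0: no error detected

Data: 1111 (no errors)


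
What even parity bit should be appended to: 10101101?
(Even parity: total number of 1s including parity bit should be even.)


Number of 1s in data: 5
Parity bit: 1

1


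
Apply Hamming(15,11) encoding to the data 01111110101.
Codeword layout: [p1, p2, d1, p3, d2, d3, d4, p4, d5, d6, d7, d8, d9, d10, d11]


Parity bits: p1=0, p2=1, p3=1, p4=1

010111111110101


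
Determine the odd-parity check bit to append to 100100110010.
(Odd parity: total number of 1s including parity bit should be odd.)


Number of 1s in data: 5
Parity bit: 0

0


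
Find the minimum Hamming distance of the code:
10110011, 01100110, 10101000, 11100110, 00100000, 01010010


Comparing all pairs, minimum distance: 1
Can detect 0 errors, correct 0 errors

1


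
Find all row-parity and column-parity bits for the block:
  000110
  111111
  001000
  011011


Row parities: 0010
Column parities: 101010

Row P: 0010, Col P: 101010, Corner: 1


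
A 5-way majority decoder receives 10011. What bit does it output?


Ones: 3 out of 5
Threshold: 3

1 (3/5 voted 1)


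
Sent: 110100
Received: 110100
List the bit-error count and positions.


XOR: 000000

0 errors (received matches sent)


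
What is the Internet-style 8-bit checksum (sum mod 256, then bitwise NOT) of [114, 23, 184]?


Sum = 321 mod 256 = 65
Complement = 190

190


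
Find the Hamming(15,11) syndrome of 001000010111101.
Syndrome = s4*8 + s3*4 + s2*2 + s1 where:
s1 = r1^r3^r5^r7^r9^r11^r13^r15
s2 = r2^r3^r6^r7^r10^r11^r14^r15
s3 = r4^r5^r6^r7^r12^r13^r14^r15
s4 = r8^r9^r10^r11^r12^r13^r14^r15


s1=0, s2=0, s3=1, s4=0

Syndrome = 4 (error at position 4)


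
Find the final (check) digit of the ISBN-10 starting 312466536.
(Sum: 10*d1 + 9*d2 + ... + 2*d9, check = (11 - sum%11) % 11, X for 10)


Weighted sum: 190
190 mod 11 = 3

Check digit: 8


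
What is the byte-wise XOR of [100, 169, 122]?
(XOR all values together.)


XOR chain: 100 ^ 169 ^ 122 = 183

183


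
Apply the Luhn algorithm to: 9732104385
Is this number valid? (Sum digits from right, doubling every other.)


Luhn sum = 49
49 mod 10 = 9

Invalid (Luhn sum mod 10 = 9)


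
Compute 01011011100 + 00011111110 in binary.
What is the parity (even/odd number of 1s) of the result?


01011011100 = 732
00011111110 = 254
Sum = 986 = 1111011010
1s count = 7

odd parity (7 ones in 1111011010)


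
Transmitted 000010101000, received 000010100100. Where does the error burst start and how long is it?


XOR: 000000001100

Burst at position 8, length 2


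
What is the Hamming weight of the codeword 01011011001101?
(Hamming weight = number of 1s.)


Counting 1s in 01011011001101

8


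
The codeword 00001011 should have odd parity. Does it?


Number of 1s: 3

Yes, parity is correct (3 ones)


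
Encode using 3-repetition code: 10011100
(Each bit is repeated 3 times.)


Each bit -> 3 copies

111000000111111111000000


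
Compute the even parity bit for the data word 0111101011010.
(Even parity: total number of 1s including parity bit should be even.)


Number of 1s in data: 8
Parity bit: 0

0


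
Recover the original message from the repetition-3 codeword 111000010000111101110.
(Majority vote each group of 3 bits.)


Groups: 111, 000, 010, 000, 111, 101, 110
Majority votes: 1000111

1000111


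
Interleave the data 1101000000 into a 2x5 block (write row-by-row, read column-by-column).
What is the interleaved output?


Matrix:
  11010
  00000
Read columns: 1010001000

1010001000


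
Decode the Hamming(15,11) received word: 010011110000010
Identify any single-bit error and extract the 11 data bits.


Syndrome = 0: no error detected

Data: 01110000010 (no errors)


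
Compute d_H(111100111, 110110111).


XOR: 001010000
Count of 1s: 2

2


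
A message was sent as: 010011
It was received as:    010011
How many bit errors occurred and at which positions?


XOR: 000000

0 errors (received matches sent)


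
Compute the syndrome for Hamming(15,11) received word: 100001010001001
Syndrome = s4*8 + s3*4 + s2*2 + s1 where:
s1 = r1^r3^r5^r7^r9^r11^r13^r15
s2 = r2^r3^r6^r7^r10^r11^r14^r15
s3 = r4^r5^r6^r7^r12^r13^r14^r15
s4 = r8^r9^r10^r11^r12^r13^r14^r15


s1=0, s2=0, s3=1, s4=1

Syndrome = 12 (error at position 12)


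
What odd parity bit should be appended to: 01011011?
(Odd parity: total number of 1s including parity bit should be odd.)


Number of 1s in data: 5
Parity bit: 0

0


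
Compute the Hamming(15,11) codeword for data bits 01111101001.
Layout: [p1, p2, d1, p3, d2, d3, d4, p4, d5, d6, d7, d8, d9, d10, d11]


Parity bits: p1=0, p2=0, p3=1, p4=0

000111101101001


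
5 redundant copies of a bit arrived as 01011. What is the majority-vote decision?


Ones: 3 out of 5
Threshold: 3

1 (3/5 voted 1)


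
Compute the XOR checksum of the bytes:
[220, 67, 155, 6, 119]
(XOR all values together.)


XOR chain: 220 ^ 67 ^ 155 ^ 6 ^ 119 = 117

117


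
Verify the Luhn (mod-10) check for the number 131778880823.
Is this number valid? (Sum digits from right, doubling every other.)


Luhn sum = 57
57 mod 10 = 7

Invalid (Luhn sum mod 10 = 7)


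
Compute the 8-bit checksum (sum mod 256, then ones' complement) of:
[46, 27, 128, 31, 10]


Sum = 242 mod 256 = 242
Complement = 13

13


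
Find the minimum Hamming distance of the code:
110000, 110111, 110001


Comparing all pairs, minimum distance: 1
Can detect 0 errors, correct 0 errors

1


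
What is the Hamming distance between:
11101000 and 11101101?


XOR: 00000101
Count of 1s: 2

2


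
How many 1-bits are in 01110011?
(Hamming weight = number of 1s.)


Counting 1s in 01110011

5


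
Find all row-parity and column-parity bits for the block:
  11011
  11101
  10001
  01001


Row parities: 0000
Column parities: 11110

Row P: 0000, Col P: 11110, Corner: 0


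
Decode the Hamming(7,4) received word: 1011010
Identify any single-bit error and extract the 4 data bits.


Syndrome = 0: no error detected

Data: 1010 (no errors)


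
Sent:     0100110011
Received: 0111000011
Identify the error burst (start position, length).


XOR: 0011110000

Burst at position 2, length 4


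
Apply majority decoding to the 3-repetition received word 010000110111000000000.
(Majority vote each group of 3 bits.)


Groups: 010, 000, 110, 111, 000, 000, 000
Majority votes: 0011000

0011000


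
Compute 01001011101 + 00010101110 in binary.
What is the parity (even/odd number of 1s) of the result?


01001011101 = 605
00010101110 = 174
Sum = 779 = 1100001011
1s count = 5

odd parity (5 ones in 1100001011)


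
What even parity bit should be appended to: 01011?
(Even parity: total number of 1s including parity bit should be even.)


Number of 1s in data: 3
Parity bit: 1

1


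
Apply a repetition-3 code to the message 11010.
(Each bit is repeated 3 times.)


Each bit -> 3 copies

111111000111000


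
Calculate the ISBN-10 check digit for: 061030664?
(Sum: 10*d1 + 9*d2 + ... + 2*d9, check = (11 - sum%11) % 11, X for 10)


Weighted sum: 130
130 mod 11 = 9

Check digit: 2


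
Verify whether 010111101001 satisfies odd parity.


Number of 1s: 7

Yes, parity is correct (7 ones)


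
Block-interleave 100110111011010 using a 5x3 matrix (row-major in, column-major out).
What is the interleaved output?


Matrix:
  100
  110
  111
  011
  010
Read columns: 111000111100110

111000111100110


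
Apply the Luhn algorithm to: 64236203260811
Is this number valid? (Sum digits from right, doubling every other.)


Luhn sum = 43
43 mod 10 = 3

Invalid (Luhn sum mod 10 = 3)


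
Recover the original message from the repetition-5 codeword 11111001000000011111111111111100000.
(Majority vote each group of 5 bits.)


Groups: 11111, 00100, 00000, 11111, 11111, 11111, 00000
Majority votes: 1001110

1001110


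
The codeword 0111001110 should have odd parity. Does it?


Number of 1s: 6

No, parity error (6 ones)


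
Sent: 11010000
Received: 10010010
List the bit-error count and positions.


XOR: 01000010

2 error(s) at position(s): 1, 6


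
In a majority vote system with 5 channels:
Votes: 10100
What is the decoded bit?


Ones: 2 out of 5
Threshold: 3

0 (2/5 voted 1)


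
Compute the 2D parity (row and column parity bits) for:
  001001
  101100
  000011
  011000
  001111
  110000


Row parities: 010000
Column parities: 000001

Row P: 010000, Col P: 000001, Corner: 1


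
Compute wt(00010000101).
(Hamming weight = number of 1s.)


Counting 1s in 00010000101

3


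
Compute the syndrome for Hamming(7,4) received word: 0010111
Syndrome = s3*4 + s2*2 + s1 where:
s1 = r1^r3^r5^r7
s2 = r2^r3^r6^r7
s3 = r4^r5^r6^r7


s1=1, s2=1, s3=1

Syndrome = 7 (error at position 7)


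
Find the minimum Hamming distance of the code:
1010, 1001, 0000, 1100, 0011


Comparing all pairs, minimum distance: 2
Can detect 1 errors, correct 0 errors

2


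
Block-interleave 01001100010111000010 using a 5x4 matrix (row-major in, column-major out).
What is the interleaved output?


Matrix:
  0100
  1100
  0101
  1100
  0010
Read columns: 01010111100000100100

01010111100000100100


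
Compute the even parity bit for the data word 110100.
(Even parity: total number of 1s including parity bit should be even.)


Number of 1s in data: 3
Parity bit: 1

1


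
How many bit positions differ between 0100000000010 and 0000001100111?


XOR: 0100001100101
Count of 1s: 5

5


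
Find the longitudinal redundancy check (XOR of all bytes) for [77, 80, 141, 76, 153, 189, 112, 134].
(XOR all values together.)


XOR chain: 77 ^ 80 ^ 141 ^ 76 ^ 153 ^ 189 ^ 112 ^ 134 = 14

14


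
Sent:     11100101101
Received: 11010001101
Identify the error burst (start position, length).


XOR: 00110100000

Burst at position 2, length 4


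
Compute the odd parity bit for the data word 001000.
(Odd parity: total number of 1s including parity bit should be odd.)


Number of 1s in data: 1
Parity bit: 0

0


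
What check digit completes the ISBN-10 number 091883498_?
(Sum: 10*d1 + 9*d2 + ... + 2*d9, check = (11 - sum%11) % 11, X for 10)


Weighted sum: 267
267 mod 11 = 3

Check digit: 8


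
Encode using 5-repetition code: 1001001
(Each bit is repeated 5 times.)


Each bit -> 5 copies

11111000000000011111000000000011111


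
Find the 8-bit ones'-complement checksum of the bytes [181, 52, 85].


Sum = 318 mod 256 = 62
Complement = 193

193


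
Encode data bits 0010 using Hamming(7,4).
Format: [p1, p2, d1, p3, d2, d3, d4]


Parity bits: p1=0, p2=1, p3=1

0101010


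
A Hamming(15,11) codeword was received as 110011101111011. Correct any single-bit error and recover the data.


Syndrome = 2: error at position 2

Data: 01111111011 (corrected bit 2)


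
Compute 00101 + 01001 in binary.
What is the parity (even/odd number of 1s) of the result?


00101 = 5
01001 = 9
Sum = 14 = 1110
1s count = 3

odd parity (3 ones in 1110)


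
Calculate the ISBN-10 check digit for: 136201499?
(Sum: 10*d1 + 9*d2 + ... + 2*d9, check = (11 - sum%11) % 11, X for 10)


Weighted sum: 165
165 mod 11 = 0

Check digit: 0


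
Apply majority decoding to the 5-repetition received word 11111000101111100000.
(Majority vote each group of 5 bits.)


Groups: 11111, 00010, 11111, 00000
Majority votes: 1010

1010


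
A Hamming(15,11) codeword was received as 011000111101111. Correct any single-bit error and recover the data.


Syndrome = 13: error at position 13

Data: 10011101011 (corrected bit 13)


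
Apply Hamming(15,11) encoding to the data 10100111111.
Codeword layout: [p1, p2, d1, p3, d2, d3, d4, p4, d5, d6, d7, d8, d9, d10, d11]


Parity bits: p1=0, p2=0, p3=1, p4=0

001101000111111


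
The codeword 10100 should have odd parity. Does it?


Number of 1s: 2

No, parity error (2 ones)


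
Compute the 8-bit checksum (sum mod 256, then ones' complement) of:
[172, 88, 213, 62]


Sum = 535 mod 256 = 23
Complement = 232

232


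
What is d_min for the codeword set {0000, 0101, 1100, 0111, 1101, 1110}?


Comparing all pairs, minimum distance: 1
Can detect 0 errors, correct 0 errors

1


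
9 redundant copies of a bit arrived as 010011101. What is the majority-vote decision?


Ones: 5 out of 9
Threshold: 5

1 (5/9 voted 1)


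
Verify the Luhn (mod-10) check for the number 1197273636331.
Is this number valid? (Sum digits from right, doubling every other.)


Luhn sum = 46
46 mod 10 = 6

Invalid (Luhn sum mod 10 = 6)


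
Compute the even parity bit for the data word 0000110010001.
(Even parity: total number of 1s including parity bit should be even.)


Number of 1s in data: 4
Parity bit: 0

0


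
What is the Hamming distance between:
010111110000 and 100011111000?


XOR: 110100001000
Count of 1s: 4

4


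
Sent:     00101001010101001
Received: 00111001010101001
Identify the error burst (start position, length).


XOR: 00010000000000000

Burst at position 3, length 1


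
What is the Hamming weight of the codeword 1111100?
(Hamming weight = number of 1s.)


Counting 1s in 1111100

5


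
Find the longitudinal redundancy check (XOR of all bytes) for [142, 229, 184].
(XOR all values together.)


XOR chain: 142 ^ 229 ^ 184 = 211

211


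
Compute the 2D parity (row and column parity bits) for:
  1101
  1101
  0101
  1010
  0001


Row parities: 11001
Column parities: 1110

Row P: 11001, Col P: 1110, Corner: 1


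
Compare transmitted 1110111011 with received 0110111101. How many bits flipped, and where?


XOR: 1000000110

3 error(s) at position(s): 0, 7, 8


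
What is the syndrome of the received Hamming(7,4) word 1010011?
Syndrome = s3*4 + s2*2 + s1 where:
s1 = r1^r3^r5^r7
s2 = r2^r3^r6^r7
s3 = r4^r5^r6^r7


s1=1, s2=1, s3=0

Syndrome = 3 (error at position 3)


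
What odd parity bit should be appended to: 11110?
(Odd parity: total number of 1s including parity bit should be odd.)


Number of 1s in data: 4
Parity bit: 1

1


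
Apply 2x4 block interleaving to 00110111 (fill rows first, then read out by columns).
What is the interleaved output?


Matrix:
  0011
  0111
Read columns: 00011111

00011111


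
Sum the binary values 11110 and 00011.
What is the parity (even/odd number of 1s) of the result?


11110 = 30
00011 = 3
Sum = 33 = 100001
1s count = 2

even parity (2 ones in 100001)


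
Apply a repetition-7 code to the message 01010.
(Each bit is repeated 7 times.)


Each bit -> 7 copies

00000001111111000000011111110000000


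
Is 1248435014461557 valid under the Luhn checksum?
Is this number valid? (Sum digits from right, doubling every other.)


Luhn sum = 67
67 mod 10 = 7

Invalid (Luhn sum mod 10 = 7)


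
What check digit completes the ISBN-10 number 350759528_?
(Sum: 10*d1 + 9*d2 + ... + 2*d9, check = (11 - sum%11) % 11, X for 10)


Weighted sum: 241
241 mod 11 = 10

Check digit: 1


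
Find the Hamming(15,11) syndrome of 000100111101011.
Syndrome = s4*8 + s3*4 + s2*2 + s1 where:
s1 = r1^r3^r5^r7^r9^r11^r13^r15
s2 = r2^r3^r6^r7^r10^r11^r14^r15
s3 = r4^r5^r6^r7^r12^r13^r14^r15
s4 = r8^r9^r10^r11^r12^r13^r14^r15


s1=1, s2=0, s3=1, s4=0

Syndrome = 5 (error at position 5)


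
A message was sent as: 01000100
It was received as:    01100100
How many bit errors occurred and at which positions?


XOR: 00100000

1 error(s) at position(s): 2


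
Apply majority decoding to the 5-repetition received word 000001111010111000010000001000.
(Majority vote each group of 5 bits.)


Groups: 00000, 11110, 10111, 00001, 00000, 01000
Majority votes: 011000

011000


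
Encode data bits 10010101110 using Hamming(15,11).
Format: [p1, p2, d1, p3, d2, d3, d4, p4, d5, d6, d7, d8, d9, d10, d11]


Parity bits: p1=1, p2=0, p3=0, p4=0

101000100101110


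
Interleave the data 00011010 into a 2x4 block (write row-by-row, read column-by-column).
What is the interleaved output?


Matrix:
  0001
  1010
Read columns: 01000110

01000110


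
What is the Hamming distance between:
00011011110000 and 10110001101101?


XOR: 10101010011101
Count of 1s: 8

8


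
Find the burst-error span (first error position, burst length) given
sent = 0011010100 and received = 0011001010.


XOR: 0000011110

Burst at position 5, length 4


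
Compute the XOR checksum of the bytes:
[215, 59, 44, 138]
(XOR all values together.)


XOR chain: 215 ^ 59 ^ 44 ^ 138 = 74

74


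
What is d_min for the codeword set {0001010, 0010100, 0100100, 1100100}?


Comparing all pairs, minimum distance: 1
Can detect 0 errors, correct 0 errors

1


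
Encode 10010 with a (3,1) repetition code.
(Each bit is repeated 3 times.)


Each bit -> 3 copies

111000000111000


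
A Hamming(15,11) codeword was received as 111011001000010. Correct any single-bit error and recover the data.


Syndrome = 4: error at position 4

Data: 11101000010 (corrected bit 4)


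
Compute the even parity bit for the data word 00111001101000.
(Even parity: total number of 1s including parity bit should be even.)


Number of 1s in data: 6
Parity bit: 0

0


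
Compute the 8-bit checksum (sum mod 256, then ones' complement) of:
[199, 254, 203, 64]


Sum = 720 mod 256 = 208
Complement = 47

47


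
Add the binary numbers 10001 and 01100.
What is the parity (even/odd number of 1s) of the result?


10001 = 17
01100 = 12
Sum = 29 = 11101
1s count = 4

even parity (4 ones in 11101)


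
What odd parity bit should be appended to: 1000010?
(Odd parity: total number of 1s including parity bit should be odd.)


Number of 1s in data: 2
Parity bit: 1

1


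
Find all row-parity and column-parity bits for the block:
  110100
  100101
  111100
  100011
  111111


Row parities: 11010
Column parities: 110001

Row P: 11010, Col P: 110001, Corner: 1


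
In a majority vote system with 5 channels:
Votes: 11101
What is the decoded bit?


Ones: 4 out of 5
Threshold: 3

1 (4/5 voted 1)


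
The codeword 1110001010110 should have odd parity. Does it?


Number of 1s: 7

Yes, parity is correct (7 ones)


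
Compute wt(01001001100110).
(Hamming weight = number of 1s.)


Counting 1s in 01001001100110

6


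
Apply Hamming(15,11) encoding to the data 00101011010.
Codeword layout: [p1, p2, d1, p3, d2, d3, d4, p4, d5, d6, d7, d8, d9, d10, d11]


Parity bits: p1=0, p2=1, p3=1, p4=0

010101001011010


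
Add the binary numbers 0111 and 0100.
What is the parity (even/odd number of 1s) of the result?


0111 = 7
0100 = 4
Sum = 11 = 1011
1s count = 3

odd parity (3 ones in 1011)


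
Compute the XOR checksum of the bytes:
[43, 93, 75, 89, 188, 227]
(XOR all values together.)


XOR chain: 43 ^ 93 ^ 75 ^ 89 ^ 188 ^ 227 = 59

59


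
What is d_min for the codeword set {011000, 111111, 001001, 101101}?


Comparing all pairs, minimum distance: 2
Can detect 1 errors, correct 0 errors

2


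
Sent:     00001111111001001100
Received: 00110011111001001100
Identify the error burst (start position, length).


XOR: 00111100000000000000

Burst at position 2, length 4


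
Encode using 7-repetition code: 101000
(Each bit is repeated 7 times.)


Each bit -> 7 copies

111111100000001111111000000000000000000000


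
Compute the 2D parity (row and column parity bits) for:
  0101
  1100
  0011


Row parities: 000
Column parities: 1010

Row P: 000, Col P: 1010, Corner: 0


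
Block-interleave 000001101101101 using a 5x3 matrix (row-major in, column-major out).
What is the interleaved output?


Matrix:
  000
  001
  101
  101
  101
Read columns: 001110000001111

001110000001111


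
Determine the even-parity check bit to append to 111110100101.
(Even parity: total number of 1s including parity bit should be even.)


Number of 1s in data: 8
Parity bit: 0

0


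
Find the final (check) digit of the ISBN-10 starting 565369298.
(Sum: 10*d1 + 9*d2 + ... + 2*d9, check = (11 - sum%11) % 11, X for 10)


Weighted sum: 297
297 mod 11 = 0

Check digit: 0


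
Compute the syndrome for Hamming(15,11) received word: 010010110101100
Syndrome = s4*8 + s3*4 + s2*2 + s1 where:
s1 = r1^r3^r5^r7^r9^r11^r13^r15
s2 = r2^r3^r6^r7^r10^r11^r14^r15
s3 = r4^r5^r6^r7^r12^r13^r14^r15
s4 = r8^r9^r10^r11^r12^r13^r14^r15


s1=1, s2=1, s3=0, s4=0

Syndrome = 3 (error at position 3)


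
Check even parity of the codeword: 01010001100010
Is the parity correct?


Number of 1s: 5

No, parity error (5 ones)


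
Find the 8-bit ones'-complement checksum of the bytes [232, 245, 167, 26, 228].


Sum = 898 mod 256 = 130
Complement = 125

125


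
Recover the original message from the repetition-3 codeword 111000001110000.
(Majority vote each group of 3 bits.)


Groups: 111, 000, 001, 110, 000
Majority votes: 10010

10010


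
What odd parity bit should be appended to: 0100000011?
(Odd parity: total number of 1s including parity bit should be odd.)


Number of 1s in data: 3
Parity bit: 0

0


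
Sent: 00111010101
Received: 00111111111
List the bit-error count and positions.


XOR: 00000101010

3 error(s) at position(s): 5, 7, 9


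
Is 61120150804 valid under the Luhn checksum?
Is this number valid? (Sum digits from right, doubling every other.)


Luhn sum = 32
32 mod 10 = 2

Invalid (Luhn sum mod 10 = 2)


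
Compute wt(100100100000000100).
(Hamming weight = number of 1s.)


Counting 1s in 100100100000000100

4


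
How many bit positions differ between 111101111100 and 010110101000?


XOR: 101011010100
Count of 1s: 6

6


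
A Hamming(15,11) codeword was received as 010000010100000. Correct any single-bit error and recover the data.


Syndrome = 0: no error detected

Data: 00000100000 (no errors)


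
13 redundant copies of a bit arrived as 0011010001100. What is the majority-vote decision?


Ones: 5 out of 13
Threshold: 7

0 (5/13 voted 1)


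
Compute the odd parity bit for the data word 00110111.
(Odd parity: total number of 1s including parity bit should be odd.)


Number of 1s in data: 5
Parity bit: 0

0


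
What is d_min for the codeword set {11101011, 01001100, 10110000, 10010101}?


Comparing all pairs, minimum distance: 3
Can detect 2 errors, correct 1 errors

3


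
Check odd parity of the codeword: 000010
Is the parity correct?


Number of 1s: 1

Yes, parity is correct (1 ones)


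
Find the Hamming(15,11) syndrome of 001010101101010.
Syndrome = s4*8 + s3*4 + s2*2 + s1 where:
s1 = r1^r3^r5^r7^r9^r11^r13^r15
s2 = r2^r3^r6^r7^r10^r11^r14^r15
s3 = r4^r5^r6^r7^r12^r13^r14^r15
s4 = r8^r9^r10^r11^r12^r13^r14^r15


s1=0, s2=0, s3=0, s4=0

Syndrome = 0 (no error)


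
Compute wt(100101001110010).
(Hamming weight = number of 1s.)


Counting 1s in 100101001110010

7


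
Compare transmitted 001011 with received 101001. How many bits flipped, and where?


XOR: 100010

2 error(s) at position(s): 0, 4


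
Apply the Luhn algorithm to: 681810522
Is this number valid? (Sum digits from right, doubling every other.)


Luhn sum = 33
33 mod 10 = 3

Invalid (Luhn sum mod 10 = 3)


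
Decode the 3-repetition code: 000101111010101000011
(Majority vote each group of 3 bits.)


Groups: 000, 101, 111, 010, 101, 000, 011
Majority votes: 0110101

0110101


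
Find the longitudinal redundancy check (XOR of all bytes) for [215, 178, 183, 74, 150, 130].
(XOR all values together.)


XOR chain: 215 ^ 178 ^ 183 ^ 74 ^ 150 ^ 130 = 140

140


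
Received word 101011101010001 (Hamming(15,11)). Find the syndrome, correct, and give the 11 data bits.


Syndrome = 11: error at position 11

Data: 11111000001 (corrected bit 11)


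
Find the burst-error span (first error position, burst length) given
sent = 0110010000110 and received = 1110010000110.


XOR: 1000000000000

Burst at position 0, length 1


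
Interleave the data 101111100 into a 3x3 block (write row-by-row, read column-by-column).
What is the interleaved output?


Matrix:
  101
  111
  100
Read columns: 111010110

111010110


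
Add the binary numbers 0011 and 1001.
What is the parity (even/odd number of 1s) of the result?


0011 = 3
1001 = 9
Sum = 12 = 1100
1s count = 2

even parity (2 ones in 1100)


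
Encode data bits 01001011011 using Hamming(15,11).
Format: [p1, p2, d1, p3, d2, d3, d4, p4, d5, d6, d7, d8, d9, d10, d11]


Parity bits: p1=0, p2=1, p3=0, p4=1

010010011011011


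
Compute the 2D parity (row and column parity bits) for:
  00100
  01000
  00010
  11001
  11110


Row parities: 11110
Column parities: 01001

Row P: 11110, Col P: 01001, Corner: 0


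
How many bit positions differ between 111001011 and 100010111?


XOR: 011011100
Count of 1s: 5

5


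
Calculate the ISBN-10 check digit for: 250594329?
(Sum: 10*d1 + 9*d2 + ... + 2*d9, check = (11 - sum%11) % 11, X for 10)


Weighted sum: 210
210 mod 11 = 1

Check digit: X


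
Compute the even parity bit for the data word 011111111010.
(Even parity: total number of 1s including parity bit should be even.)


Number of 1s in data: 9
Parity bit: 1

1


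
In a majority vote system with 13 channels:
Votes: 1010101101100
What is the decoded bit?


Ones: 7 out of 13
Threshold: 7

1 (7/13 voted 1)


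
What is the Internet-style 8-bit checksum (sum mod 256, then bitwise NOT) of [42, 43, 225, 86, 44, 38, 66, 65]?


Sum = 609 mod 256 = 97
Complement = 158

158


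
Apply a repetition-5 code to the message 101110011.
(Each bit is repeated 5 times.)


Each bit -> 5 copies

111110000011111111111111100000000001111111111


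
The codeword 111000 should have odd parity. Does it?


Number of 1s: 3

Yes, parity is correct (3 ones)


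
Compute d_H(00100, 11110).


XOR: 11010
Count of 1s: 3

3


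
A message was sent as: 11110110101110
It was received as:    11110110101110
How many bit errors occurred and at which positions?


XOR: 00000000000000

0 errors (received matches sent)


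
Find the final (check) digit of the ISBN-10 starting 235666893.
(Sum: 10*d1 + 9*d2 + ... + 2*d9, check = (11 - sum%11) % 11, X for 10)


Weighted sum: 260
260 mod 11 = 7

Check digit: 4


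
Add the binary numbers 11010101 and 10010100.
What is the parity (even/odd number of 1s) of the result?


11010101 = 213
10010100 = 148
Sum = 361 = 101101001
1s count = 5

odd parity (5 ones in 101101001)


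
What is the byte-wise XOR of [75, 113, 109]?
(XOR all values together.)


XOR chain: 75 ^ 113 ^ 109 = 87

87


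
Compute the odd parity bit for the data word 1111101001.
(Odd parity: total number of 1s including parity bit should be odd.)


Number of 1s in data: 7
Parity bit: 0

0


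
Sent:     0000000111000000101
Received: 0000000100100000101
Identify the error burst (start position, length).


XOR: 0000000011100000000

Burst at position 8, length 3


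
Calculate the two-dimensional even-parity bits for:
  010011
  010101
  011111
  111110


Row parities: 1111
Column parities: 100111

Row P: 1111, Col P: 100111, Corner: 0


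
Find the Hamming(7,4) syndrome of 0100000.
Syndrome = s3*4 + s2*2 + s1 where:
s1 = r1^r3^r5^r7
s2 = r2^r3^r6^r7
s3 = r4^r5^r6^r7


s1=0, s2=1, s3=0

Syndrome = 2 (error at position 2)


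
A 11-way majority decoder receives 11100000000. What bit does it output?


Ones: 3 out of 11
Threshold: 6

0 (3/11 voted 1)


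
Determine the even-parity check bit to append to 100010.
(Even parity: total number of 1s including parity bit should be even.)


Number of 1s in data: 2
Parity bit: 0

0


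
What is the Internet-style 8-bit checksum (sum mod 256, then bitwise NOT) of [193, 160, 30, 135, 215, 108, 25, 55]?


Sum = 921 mod 256 = 153
Complement = 102

102


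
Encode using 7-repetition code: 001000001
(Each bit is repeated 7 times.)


Each bit -> 7 copies

000000000000001111111000000000000000000000000000000000001111111


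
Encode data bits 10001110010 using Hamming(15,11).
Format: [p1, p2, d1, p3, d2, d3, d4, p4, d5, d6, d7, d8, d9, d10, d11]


Parity bits: p1=1, p2=0, p3=1, p4=0

101100001110010


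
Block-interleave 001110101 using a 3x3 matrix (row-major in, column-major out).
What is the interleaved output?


Matrix:
  001
  110
  101
Read columns: 011010101

011010101


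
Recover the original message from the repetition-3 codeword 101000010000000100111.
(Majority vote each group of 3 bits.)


Groups: 101, 000, 010, 000, 000, 100, 111
Majority votes: 1000001

1000001


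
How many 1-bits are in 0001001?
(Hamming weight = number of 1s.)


Counting 1s in 0001001

2


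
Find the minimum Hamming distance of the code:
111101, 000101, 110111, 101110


Comparing all pairs, minimum distance: 2
Can detect 1 errors, correct 0 errors

2


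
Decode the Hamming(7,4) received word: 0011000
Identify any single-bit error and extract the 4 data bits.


Syndrome = 7: error at position 7

Data: 1001 (corrected bit 7)


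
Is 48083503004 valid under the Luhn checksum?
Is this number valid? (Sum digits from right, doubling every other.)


Luhn sum = 32
32 mod 10 = 2

Invalid (Luhn sum mod 10 = 2)
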